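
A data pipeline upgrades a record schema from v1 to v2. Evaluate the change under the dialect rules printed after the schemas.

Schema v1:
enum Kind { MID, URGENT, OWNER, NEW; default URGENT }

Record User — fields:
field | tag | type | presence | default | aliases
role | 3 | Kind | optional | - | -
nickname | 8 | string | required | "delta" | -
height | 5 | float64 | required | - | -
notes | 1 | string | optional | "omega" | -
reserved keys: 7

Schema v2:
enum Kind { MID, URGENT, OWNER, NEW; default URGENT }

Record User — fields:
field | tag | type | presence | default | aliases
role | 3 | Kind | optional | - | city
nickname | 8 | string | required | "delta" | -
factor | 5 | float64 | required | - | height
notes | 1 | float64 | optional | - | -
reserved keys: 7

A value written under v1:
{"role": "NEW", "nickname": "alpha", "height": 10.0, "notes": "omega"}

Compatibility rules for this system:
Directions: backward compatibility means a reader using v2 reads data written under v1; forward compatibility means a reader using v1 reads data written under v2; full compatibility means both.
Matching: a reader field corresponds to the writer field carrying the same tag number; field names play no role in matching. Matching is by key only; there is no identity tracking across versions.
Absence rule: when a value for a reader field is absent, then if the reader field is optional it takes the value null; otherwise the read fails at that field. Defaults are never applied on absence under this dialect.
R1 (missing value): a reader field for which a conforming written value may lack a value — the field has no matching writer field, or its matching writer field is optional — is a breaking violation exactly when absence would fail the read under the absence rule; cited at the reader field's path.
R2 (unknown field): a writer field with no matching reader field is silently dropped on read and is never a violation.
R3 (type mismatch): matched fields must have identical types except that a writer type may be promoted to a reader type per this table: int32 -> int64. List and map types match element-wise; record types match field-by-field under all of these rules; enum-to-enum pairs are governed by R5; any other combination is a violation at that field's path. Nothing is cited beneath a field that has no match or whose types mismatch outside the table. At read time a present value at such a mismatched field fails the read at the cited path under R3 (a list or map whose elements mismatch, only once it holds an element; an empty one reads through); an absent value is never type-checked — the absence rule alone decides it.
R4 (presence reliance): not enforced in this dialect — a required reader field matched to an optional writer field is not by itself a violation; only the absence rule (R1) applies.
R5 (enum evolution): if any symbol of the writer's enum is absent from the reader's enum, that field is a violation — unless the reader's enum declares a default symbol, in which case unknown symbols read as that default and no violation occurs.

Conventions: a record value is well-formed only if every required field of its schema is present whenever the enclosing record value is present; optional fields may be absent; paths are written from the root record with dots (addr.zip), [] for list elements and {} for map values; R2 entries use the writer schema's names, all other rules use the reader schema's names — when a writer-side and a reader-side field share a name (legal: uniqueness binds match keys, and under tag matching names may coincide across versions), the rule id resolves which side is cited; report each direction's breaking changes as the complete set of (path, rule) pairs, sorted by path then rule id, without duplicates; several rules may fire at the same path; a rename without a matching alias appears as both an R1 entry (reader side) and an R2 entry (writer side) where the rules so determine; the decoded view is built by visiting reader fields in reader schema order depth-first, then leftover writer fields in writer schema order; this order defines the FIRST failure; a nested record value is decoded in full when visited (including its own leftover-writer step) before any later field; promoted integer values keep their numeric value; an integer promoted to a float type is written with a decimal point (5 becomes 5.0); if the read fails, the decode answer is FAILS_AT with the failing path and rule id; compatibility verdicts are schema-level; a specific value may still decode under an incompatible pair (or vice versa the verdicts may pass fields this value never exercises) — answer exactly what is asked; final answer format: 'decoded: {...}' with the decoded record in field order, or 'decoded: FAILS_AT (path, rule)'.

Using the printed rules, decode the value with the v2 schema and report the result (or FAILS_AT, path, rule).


decoded: FAILS_AT (notes, R3)

in User below, arrows point writer -> reader
decode (reader v2):
  role := "NEW"
  nickname := "alpha"
  factor := 10.0 (from writer height)
  read fails at notes under R3
  => FAILS_AT (notes, R3)
the other User changes do not affect what is asked:
  renamed field height to factor in record User (alias height declared on the renamed field) -> fires no rule on User under this dialect and leaves the result unchanged


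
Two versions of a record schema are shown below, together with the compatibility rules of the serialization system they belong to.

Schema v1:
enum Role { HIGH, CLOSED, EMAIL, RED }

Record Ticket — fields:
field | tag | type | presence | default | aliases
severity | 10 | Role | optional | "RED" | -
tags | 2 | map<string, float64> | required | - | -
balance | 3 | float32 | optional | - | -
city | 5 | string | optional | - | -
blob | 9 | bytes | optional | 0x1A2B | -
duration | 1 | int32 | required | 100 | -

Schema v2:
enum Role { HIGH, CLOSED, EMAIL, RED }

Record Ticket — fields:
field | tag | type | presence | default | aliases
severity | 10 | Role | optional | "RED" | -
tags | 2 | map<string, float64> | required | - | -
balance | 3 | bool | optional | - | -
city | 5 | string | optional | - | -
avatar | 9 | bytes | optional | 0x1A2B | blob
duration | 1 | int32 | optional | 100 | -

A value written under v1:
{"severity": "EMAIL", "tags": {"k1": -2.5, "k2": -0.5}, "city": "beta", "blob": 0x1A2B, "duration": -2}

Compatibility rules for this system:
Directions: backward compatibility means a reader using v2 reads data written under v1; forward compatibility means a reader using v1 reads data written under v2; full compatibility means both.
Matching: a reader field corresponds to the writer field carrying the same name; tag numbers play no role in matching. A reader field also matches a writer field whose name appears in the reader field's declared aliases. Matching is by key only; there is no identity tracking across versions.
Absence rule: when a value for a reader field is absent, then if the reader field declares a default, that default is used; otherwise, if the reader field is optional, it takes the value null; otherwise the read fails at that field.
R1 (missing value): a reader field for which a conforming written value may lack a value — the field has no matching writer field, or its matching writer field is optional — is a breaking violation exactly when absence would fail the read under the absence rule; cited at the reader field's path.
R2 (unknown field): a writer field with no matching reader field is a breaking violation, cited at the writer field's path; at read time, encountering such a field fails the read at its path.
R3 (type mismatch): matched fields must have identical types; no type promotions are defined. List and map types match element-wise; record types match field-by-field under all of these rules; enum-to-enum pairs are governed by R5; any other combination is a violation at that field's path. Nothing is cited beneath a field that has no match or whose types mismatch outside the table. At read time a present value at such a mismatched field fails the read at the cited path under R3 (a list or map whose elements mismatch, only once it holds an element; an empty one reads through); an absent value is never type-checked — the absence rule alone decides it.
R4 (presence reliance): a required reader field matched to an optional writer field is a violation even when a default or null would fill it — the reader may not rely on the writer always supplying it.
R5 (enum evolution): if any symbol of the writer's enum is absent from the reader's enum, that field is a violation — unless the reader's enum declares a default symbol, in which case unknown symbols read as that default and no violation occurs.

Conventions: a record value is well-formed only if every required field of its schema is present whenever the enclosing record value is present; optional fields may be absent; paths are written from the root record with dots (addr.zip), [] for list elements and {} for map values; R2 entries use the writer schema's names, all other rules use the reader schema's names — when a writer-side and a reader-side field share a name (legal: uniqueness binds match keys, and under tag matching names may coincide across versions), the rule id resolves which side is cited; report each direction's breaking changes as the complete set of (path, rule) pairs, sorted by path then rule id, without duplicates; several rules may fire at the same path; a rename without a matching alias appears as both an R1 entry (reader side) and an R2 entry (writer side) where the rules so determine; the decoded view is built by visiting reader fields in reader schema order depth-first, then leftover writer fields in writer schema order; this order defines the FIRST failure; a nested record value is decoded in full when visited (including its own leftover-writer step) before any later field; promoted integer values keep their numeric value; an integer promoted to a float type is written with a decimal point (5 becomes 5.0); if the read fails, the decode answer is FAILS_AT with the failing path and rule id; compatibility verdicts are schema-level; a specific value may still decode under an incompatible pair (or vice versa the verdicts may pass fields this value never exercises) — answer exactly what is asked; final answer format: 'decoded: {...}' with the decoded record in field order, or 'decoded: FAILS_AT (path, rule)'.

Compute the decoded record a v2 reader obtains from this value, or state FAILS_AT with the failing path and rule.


each type pair in Ticket: writer, then reader
migrating the Ticket value to v2:
  severity := "EMAIL"
  tags := {"k1": -2.5, "k2": -0.5}
  balance := null (not supplied -> null)
  city := "beta"
  avatar := 0x1A2B (from writer blob)
  duration := -2
  => decoded: {"severity": "EMAIL", "tags": {"k1": -2.5, "k2": -0.5}, "balance": null, "city": "beta", "avatar": 0x1A2B, "duration": -2}
checking off the Ticket differences that do not matter here:
  field balance in record Ticket: type float32 changed to bool -> matters for Ticket compatibility verdicts, not for this value's decode
  field duration in record Ticket: required changed to optional -> matters for Ticket compatibility verdicts, not for this value's decode

decoded: {"severity": "EMAIL", "tags": {"k1": -2.5, "k2": -0.5}, "balance": null, "city": "beta", "avatar": 0x1A2B, "duration": -2}


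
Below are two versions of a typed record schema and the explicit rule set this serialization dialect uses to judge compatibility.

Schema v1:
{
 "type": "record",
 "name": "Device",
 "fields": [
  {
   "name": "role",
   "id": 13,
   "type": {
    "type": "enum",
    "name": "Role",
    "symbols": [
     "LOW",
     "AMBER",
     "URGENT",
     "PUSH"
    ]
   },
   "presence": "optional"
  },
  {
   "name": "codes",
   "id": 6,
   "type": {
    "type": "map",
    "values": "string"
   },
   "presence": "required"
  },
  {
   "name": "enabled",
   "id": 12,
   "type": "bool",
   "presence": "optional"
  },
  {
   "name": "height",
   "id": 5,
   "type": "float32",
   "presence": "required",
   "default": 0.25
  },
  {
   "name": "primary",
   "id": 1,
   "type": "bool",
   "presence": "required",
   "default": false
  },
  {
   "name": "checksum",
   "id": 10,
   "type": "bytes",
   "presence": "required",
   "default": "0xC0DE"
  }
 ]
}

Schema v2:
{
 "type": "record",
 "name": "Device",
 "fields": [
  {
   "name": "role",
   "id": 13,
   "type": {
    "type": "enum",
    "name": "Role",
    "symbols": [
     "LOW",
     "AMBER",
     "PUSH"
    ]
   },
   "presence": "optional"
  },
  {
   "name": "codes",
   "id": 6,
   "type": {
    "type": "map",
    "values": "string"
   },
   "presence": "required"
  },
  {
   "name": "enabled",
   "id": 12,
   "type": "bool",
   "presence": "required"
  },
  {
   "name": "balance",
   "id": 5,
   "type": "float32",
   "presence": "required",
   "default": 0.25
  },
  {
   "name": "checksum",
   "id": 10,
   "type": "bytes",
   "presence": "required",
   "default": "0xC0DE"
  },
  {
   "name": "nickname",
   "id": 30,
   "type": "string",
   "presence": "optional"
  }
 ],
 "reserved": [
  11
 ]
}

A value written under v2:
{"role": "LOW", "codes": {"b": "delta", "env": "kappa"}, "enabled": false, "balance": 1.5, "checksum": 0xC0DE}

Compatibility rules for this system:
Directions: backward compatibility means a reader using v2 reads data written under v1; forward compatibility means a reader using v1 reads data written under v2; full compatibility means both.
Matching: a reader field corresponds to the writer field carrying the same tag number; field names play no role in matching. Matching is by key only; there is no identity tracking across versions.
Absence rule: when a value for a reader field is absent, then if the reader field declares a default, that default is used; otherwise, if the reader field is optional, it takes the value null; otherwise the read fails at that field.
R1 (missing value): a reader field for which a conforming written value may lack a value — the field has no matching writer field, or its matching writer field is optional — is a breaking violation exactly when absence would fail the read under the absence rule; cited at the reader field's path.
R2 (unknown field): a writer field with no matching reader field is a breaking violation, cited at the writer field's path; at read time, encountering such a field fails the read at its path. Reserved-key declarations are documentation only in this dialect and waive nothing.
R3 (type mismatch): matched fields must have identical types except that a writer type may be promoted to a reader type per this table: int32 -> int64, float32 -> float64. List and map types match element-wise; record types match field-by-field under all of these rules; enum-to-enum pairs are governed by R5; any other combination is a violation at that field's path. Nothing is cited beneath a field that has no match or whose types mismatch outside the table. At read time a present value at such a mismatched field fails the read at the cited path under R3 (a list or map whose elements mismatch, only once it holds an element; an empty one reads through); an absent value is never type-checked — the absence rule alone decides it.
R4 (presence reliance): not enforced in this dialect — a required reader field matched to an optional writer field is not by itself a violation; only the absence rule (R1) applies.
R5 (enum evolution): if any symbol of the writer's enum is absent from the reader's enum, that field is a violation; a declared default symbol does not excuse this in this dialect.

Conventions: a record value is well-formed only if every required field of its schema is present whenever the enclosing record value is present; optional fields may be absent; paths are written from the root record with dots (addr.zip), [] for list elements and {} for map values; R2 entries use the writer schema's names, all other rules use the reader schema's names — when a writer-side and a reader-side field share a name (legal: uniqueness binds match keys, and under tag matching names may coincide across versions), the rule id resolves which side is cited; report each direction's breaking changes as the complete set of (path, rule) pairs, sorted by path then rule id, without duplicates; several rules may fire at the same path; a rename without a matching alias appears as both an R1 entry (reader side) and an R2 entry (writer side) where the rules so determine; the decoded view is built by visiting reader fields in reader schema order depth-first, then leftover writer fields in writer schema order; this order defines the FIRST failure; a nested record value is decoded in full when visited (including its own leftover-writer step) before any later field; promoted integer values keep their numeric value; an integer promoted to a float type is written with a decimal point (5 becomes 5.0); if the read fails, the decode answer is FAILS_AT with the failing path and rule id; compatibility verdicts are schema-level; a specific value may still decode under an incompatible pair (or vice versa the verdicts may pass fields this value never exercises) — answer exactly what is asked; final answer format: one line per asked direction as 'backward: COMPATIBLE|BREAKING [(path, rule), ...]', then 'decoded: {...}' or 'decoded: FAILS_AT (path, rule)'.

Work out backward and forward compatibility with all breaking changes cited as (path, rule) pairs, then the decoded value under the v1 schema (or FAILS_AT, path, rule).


arrows below run writer -> reader for Device
backward pass over Device, reader schema v2, writer schema v1:
  role <- role (Role -> Role, writer optional)
  codes <- codes (map<string, string> -> map<string, string>, writer required)
  enabled <- enabled (bool -> bool, writer optional)
  balance <- height (float32 -> float32, writer required)
  checksum <- checksum (bytes -> bytes, writer required)
  no writer field matches reader nickname
  writer field primary has no reader counterpart
  violation R1 at enabled
  violation R2 at primary
  violation R5 at role
  => backward: BREAKING (3)
forward pass over Device, reader schema v1, writer schema v2:
  role <- role (Role -> Role, writer optional)
  codes <- codes (map<string, string> -> map<string, string>, writer required)
  enabled <- enabled (bool -> bool, writer required)
  height <- balance (float32 -> float32, writer required)
  no writer field matches reader primary
  checksum <- checksum (bytes -> bytes, writer required)
  writer field nickname has no reader counterpart
  violation R2 at nickname
  => forward: BREAKING (1)
migrating the Device value to v1:
  role := "LOW"
  codes := {"b": "delta", "env": "kappa"}
  enabled := false
  height := 1.5 (from writer balance)
  primary := false (no value, default fills)
  checksum := 0xC0DE
  => decoded: {"role": "LOW", "codes": {"b": "delta", "env": "kappa"}, "enabled": false, "height": 1.5, "primary": false, "checksum": 0xC0DE}

backward: BREAKING [(enabled, R1), (primary, R2), (role, R5)]; forward: BREAKING [(nickname, R2)]; decoded: {"role": "LOW", "codes": {"b": "delta", "env": "kappa"}, "enabled": false, "height": 1.5, "primary": false, "checksum": 0xC0DE}


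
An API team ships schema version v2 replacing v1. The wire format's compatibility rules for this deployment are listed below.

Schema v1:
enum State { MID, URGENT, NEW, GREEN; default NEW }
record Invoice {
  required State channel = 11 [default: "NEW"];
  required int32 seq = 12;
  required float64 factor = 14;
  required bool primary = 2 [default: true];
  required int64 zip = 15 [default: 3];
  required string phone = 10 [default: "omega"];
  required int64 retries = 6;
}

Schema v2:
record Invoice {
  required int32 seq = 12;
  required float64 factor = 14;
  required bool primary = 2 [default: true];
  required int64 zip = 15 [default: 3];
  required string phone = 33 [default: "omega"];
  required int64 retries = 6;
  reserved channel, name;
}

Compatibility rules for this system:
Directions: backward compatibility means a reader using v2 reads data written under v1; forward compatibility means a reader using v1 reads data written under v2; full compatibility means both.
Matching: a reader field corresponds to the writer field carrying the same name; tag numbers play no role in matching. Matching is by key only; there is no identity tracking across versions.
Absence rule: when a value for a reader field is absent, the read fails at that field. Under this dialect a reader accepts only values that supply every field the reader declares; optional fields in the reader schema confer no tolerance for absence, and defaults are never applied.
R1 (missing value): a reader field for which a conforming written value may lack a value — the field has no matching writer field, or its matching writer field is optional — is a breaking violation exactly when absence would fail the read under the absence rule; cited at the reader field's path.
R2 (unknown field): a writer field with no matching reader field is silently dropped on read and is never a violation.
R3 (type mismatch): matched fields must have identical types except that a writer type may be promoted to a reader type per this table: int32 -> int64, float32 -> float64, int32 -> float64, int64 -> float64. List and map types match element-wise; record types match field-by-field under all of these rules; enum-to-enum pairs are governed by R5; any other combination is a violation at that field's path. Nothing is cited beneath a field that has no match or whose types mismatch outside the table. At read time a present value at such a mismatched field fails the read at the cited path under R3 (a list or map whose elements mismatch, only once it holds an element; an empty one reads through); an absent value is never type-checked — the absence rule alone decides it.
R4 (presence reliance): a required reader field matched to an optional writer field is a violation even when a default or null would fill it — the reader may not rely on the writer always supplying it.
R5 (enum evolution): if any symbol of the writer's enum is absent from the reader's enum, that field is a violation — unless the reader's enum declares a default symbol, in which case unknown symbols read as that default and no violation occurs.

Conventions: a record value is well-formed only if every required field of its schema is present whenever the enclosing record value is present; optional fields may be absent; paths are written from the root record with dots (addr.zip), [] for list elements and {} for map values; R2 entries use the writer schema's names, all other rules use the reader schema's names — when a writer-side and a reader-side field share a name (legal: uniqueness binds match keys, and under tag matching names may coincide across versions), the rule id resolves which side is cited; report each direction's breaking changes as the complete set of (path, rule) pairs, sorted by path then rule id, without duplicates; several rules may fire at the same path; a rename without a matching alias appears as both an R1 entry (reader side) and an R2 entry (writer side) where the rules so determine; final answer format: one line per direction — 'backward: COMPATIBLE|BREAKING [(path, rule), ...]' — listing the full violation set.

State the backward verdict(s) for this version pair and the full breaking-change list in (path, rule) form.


backward: COMPATIBLE []

in Invoice below, arrows point writer -> reader
backward analysis of Invoice with v2 as reader and v1 as writer:
  seq <- seq (int32 -> int32, writer required)
  factor <- factor (float64 -> float64, writer required)
  primary <- primary (bool -> bool, writer required)
  zip <- zip (int64 -> int64, writer required)
  phone <- phone (string -> string, writer required)
  retries <- retries (int64 -> int64, writer required)
  writer field channel has no reader counterpart
  => backward verdict for Invoice: COMPATIBLE, no violations
diffs on Invoice not affecting the asked answer:
  removed field channel from record Invoice (its key "channel" joins the reserved list) -> affects forward compatibility only, which is not asked
  field phone in record Invoice: tag 10 changed to 33 -> fires no rule on Invoice, leaving the asked answer as it is


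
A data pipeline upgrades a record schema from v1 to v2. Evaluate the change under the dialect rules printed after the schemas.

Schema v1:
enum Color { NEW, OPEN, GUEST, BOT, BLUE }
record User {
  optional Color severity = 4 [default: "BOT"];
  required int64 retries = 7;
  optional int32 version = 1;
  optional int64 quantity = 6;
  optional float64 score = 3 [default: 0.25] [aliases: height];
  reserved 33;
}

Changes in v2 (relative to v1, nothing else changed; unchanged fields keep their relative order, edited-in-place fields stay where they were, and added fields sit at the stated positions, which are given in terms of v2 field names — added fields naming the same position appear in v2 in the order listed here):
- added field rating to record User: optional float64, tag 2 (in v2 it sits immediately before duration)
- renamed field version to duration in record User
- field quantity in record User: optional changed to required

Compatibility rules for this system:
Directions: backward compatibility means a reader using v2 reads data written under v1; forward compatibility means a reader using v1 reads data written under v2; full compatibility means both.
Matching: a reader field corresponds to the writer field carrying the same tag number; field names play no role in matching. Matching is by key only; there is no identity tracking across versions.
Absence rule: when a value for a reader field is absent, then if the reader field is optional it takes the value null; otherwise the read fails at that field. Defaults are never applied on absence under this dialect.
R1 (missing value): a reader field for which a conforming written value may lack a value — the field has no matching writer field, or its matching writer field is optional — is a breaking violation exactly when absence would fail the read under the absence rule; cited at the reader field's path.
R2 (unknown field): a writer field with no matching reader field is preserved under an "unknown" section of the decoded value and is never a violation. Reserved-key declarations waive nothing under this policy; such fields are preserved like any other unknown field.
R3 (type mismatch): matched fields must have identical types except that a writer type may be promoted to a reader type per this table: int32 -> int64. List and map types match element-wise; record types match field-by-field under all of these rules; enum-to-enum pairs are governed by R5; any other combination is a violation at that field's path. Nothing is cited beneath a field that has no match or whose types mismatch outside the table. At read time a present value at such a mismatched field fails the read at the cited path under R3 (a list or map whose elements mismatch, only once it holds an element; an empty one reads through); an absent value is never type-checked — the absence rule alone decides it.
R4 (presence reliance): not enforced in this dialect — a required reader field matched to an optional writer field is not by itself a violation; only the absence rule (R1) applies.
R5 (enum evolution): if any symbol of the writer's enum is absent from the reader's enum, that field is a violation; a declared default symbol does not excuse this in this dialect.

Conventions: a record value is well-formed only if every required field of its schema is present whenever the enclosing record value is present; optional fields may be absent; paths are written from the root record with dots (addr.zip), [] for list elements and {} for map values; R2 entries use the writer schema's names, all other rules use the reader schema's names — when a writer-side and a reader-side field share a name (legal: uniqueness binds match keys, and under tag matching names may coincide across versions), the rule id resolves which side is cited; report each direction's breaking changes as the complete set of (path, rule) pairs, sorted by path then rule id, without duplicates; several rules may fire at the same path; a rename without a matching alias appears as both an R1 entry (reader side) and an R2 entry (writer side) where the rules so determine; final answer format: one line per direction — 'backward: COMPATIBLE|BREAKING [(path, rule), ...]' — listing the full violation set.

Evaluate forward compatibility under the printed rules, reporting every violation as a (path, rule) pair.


forward: COMPATIBLE []

arrows below run writer -> reader for User
forward on User — v1 reading data written by v2:
  severity: Color -> Color, writer optional; from severity
  retries: int64 -> int64, writer required; from retries
  version: int32 -> int32, writer optional; from duration
  quantity: int64 -> int64, writer required; from quantity
  score: float64 -> float64, writer optional; from score
  rating (writer side), unknown to reader
  nothing fires on User: forward is COMPATIBLE
ruling out the remaining User differences:
  added field rating to record User: optional float64, tag 2 (in v2 it sits immediately before duration) -> no rule fires on it in User's dialect; the asked verdict holds
  renamed field version to duration in record User -> no rule fires on it in User's dialect; the asked verdict holds
  field quantity in record User: optional changed to required -> its effect on User is confined to the backward direction, not asked


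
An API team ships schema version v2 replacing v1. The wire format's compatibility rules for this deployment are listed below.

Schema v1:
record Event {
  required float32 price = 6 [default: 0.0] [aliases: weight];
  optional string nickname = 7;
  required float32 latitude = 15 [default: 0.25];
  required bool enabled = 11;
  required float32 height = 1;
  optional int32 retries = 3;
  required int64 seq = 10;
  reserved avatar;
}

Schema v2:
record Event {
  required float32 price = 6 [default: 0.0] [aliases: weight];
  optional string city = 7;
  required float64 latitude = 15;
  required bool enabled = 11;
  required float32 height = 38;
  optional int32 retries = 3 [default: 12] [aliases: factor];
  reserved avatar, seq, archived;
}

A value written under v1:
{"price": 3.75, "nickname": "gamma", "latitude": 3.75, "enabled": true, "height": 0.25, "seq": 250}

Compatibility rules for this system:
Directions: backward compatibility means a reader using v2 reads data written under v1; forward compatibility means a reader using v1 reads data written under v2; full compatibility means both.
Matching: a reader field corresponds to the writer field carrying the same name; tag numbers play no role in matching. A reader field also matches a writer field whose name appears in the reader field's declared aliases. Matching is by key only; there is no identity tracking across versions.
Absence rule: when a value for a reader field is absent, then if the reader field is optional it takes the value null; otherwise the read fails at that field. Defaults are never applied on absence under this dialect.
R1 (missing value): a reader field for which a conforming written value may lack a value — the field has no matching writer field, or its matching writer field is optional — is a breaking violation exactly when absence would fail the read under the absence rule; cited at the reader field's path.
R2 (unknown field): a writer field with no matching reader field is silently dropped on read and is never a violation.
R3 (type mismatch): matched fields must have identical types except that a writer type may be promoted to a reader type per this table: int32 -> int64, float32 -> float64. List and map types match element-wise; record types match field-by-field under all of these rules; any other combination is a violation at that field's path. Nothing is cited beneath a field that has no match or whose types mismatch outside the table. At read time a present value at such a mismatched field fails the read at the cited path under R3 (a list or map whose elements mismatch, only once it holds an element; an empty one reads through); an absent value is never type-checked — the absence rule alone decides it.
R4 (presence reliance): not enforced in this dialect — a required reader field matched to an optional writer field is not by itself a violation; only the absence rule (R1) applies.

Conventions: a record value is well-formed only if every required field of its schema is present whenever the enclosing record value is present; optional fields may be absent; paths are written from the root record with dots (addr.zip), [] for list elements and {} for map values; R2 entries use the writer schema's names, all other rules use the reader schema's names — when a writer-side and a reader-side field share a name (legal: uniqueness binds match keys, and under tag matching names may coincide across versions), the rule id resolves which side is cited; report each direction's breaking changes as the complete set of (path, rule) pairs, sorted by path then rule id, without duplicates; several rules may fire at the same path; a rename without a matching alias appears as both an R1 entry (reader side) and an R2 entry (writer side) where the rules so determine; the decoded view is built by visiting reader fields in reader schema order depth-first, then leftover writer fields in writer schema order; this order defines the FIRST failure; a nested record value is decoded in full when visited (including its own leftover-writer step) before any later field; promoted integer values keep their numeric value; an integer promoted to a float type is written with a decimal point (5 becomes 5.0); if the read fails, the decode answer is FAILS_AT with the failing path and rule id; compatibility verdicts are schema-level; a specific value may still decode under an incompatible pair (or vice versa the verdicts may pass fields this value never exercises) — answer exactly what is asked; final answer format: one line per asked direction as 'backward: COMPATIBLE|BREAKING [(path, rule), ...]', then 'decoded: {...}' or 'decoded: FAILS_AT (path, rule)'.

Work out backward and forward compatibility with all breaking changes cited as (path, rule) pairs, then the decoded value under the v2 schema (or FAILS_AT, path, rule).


backward: COMPATIBLE []; forward: BREAKING [(latitude, R3), (seq, R1)]; decoded: {"price": 3.75, "city": null, "latitude": 3.75, "enabled": true, "height": 0.25, "retries": null}

arrows below run writer -> reader for Event
backward on Event — v2 reading data written by v1:
  price: paired with writer price (float32 -> float32; writer required)
  city has no writer counterpart
  latitude: paired with writer latitude (float32 -> float64; writer required)
  enabled: paired with writer enabled (bool -> bool; writer required)
  height: paired with writer height (float32 -> float32; writer required)
  retries: paired with writer retries (int32 -> int32; writer optional)
  writer field nickname has no reader counterpart
  writer field seq has no reader counterpart
  => no violations; backward on Event: COMPATIBLE
forward on Event — v1 reading data written by v2:
  price: paired with writer price (float32 -> float32; writer required)
  nickname has no writer counterpart
  latitude: paired with writer latitude (float64 -> float32; writer required)
  enabled: paired with writer enabled (bool -> bool; writer required)
  height: paired with writer height (float32 -> float32; writer required)
  retries: paired with writer retries (int32 -> int32; writer optional)
  seq has no writer counterpart
  writer field city has no reader counterpart
  breaking: (latitude, R3)
  breaking: (seq, R1)
  forward on Event therefore BREAKING (2)
decoding the Event value with the v2 reader:
  price := 3.75
  city := null (absent, optional -> null)
  latitude := 3.75 (float32 -> float64)
  enabled := true
  height := 0.25
  retries := null (absent, optional -> null)
  writer nickname: unknown -> dropped
  writer seq: unknown -> dropped
  => decoded: {"price": 3.75, "city": null, "latitude": 3.75, "enabled": true, "height": 0.25, "retries": null}


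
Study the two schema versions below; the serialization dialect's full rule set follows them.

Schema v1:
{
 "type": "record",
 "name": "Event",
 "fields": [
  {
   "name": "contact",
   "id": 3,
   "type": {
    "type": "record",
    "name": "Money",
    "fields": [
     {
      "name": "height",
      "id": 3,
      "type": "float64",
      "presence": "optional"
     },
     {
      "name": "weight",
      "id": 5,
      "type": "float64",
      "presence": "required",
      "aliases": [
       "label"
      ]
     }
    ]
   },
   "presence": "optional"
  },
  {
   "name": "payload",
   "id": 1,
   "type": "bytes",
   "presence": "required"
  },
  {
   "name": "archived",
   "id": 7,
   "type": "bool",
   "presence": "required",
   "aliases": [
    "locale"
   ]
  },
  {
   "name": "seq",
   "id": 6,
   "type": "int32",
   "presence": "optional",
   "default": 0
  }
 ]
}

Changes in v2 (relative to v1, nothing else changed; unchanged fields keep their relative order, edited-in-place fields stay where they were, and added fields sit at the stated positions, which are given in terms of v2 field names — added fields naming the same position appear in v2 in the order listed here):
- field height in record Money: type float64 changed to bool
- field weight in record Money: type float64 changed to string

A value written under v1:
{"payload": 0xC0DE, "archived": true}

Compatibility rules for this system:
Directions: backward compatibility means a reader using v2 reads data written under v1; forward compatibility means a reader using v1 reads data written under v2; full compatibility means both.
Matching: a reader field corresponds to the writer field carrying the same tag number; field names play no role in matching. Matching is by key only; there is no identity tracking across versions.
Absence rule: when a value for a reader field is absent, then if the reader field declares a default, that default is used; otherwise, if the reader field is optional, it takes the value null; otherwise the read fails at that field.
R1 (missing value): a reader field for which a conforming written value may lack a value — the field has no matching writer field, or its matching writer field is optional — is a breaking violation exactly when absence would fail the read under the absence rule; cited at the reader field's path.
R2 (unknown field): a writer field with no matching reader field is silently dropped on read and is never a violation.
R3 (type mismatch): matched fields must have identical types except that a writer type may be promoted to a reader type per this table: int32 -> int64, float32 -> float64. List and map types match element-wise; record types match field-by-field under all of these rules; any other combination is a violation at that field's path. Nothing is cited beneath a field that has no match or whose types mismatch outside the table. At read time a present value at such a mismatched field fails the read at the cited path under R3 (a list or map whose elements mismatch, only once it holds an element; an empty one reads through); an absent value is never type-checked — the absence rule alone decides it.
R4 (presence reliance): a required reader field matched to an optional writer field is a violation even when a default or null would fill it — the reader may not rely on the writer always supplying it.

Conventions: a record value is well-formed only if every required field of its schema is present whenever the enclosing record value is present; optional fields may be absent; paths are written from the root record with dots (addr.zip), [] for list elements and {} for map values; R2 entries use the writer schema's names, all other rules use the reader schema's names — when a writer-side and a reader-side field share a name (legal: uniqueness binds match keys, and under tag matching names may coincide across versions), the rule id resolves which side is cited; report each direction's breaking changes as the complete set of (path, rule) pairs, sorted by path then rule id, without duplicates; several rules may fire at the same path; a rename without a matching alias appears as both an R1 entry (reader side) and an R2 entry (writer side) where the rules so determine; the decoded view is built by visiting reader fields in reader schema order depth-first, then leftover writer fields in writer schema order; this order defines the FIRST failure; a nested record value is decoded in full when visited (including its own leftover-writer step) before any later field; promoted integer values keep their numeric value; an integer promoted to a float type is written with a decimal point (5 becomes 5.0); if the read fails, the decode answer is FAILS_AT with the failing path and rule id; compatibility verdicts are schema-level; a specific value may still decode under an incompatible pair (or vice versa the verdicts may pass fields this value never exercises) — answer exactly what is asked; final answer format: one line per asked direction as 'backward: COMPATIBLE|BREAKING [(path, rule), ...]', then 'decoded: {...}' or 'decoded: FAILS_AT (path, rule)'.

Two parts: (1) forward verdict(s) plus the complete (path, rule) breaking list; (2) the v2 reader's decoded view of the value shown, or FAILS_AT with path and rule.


forward: BREAKING [(contact.height, R3), (contact.weight, R3)]; decoded: {"contact": null, "payload": 0xC0DE, "archived": true, "seq": 0}

in Event below, arrows point writer -> reader
forward on Event — v1 reading data written by v2:
  contact: paired with writer contact (Money -> Money; writer optional)
  payload: paired with writer payload (bytes -> bytes; writer required)
  archived: paired with writer archived (bool -> bool; writer required)
  seq: paired with writer seq (int32 -> int32; writer optional)
  contact.height: paired with writer contact.height (bool -> float64; writer optional)
  contact.weight: paired with writer contact.weight (string -> float64; writer required)
  rule R3 violated at contact.height
  rule R3 violated at contact.weight
  => 2 violation(s): forward is BREAKING for Event
decode walk for Event under reader schema v2:
  contact := null (absent, optional -> null)
  payload := 0xC0DE
  archived := true
  seq := 0 (absent -> default)
  => decoded: {"contact": null, "payload": 0xC0DE, "archived": true, "seq": 0}
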